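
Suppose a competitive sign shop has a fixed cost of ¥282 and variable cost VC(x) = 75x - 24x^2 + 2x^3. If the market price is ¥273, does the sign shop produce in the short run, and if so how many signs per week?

Variable cost is VC = 75x - 24x^2 + 2x^3, so AVC = VC/x = 75 - 24x + 2x^2 and MC = dTC/dx = 75 - 48x + 6x^2.
The AVC parabola has its vertex at x = 24/4 = 6, where AVC = 75 - 24·6 + 2·6^2 = ¥3.
P = ¥273 exceeds min AVC = ¥3, so the firm stays open.
Set P = MC: 273 = 75 - 48x + 6x^2 → -198 - 48x + 6x^2 = 0. The roots are x = -3 and x = 11; the profit-maximizing output is on the rising part of MC, so x* = 11.
Check: AVC at x = 11 is ¥53 ≤ P, so revenue covers variable cost.
Profit = P·x − TC = 273·11 − 865 = ¥2138.

Produce at x = 11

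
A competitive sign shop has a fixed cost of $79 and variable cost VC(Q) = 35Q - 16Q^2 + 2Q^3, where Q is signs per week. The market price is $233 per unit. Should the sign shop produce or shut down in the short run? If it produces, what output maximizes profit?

Produce at Q = 9

From TC, MC = TC'(Q) = 35 - 32Q + 6Q^2 and AVC = VC/Q = 35 - 16Q + 2Q^2.
The AVC parabola has its vertex at Q = 16/4 = 4, where AVC = 35 - 16·4 + 2·4^2 = $3.
Since P = $233 ≥ min AVC = $3, price covers variable cost and the firm should produce.
Set P = MC: 233 = 35 - 32Q + 6Q^2 → -198 - 32Q + 6Q^2 = 0. The roots are Q = -11/3 and Q = 9; the profit-maximizing output is on the rising part of MC, so Q* = 9.
Check: AVC at Q = 9 is $53 ≤ P, so revenue covers variable cost.
Profit = P·Q − TC = 233·9 − 556 = $1541.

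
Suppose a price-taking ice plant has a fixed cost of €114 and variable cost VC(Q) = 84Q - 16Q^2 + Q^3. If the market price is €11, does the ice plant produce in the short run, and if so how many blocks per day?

From TC, MC = TC'(Q) = 84 - 32Q + 3Q^2 and AVC = VC/Q = 84 - 16Q + Q^2.
The AVC parabola has its vertex at Q = 16/2 = 8, where AVC = 84 - 16·8 + 8^2 = €20.
Since P = €11 < min AVC = €20, price fails to cover variable cost at any output.
The firm minimizes its loss by shutting down and losing only its fixed cost of €114.

Shut down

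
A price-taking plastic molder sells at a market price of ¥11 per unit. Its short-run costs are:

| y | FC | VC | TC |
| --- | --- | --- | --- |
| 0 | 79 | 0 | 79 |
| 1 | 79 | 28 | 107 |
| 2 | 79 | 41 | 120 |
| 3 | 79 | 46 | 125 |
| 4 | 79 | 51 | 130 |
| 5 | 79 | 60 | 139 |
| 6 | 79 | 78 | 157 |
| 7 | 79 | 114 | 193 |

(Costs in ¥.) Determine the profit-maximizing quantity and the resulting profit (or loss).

y = 0 (shut down); profit = -¥79

Profit at each row (π = 11y − TC): y=0: -79; y=1: -96; y=2: -98; y=3: -92; y=4: -86; y=5: -84; y=6: -91; y=7: -116.
Profit is highest at y = 0. Equivalently, the lowest AVC in the table is 60/5 ≈ ¥12 at y = 5, and P = ¥11 falls below it — price never covers variable cost, so the firm shuts down and loses only its fixed cost.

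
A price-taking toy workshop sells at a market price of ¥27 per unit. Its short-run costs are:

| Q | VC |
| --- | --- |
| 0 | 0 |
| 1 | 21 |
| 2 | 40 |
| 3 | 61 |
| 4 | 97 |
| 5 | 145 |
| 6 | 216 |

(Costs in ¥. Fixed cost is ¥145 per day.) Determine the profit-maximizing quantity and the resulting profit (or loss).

Tabulate TR − TC: Q=0: -145; Q=1: -139; Q=2: -131; Q=3: -125; Q=4: -134; Q=5: -155; Q=6: -199.
Profit is maximized at Q = 3. AVC there is 61/3 = ¥20.33 ≤ P, so producing beats shutting down (which would give -¥145).

Q = 3; profit = -¥125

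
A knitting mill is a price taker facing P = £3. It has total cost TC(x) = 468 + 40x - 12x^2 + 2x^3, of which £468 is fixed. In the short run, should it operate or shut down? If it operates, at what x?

Strip out fixed cost: VC = 40x - 12x^2 + 2x^3. Then AVC = 40 - 12x + 2x^2 and MC = 40 - 24x + 6x^2.
The AVC parabola has its vertex at x = 12/4 = 3, where AVC = 40 - 12·3 + 2·3^2 = £22.
Since P = £3 < min AVC = £22, price fails to cover variable cost at any output.
Shutting down limits the loss to fixed cost, £468.

Shut down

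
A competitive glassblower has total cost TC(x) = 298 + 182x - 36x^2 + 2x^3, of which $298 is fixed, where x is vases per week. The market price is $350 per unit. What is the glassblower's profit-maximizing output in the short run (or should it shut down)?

Produce at x = 14

From TC, MC = TC'(x) = 182 - 72x + 6x^2 and AVC = VC/x = 182 - 36x + 2x^2.
The AVC parabola has its vertex at x = 36/4 = 9, where AVC = 182 - 36·9 + 2·9^2 = $20.
P = $350 exceeds min AVC = $20, so the firm stays open.
Set P = MC: 350 = 182 - 72x + 6x^2 → -168 - 72x + 6x^2 = 0. The roots are x = -2 and x = 14; the profit-maximizing output is on the rising part of MC, so x* = 14.
Check: AVC at x = 14 is $70 ≤ P, so revenue covers variable cost.
Profit = P·x − TC = 350·14 − 1278 = $3622.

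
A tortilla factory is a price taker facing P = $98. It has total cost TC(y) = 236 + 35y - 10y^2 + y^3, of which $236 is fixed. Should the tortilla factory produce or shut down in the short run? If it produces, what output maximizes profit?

From TC, MC = TC'(y) = 35 - 20y + 3y^2 and AVC = VC/y = 35 - 10y + y^2.
AVC is minimized where dAVC/dy = -10 + 2y = 0, at y = 5; min AVC = 35 - 10·5 + 5^2 = $10.
P = $98 exceeds min AVC = $10, so the firm stays open.
P = MC gives -63 - 20y + 3y^2 = 0, with roots -7/3 and 9. Take the larger (rising MC): y* = 9.
Check: AVC at y = 9 is $26 ≤ P, so revenue covers variable cost.
Profit = P·y − TC = 98·9 − 470 = $412.

Produce at y = 9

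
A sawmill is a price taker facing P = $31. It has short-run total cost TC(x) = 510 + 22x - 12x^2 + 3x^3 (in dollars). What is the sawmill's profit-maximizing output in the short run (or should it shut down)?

Strip out fixed cost: VC = 22x - 12x^2 + 3x^3. Then AVC = 22 - 12x + 3x^2 and MC = 22 - 24x + 9x^2.
AVC is minimized where dAVC/dx = -12 + 6x = 0, at x = 2; min AVC = 22 - 12·2 + 3·2^2 = $10.
P = $31 exceeds min AVC = $10, so the firm stays open.
Solving P = MC: -9 - 24x + 9x^2 = 0 ⇒ x = -1/3 or 3. On the upward-sloping branch, x* = 3.
Check: AVC at x = 3 is $13 ≤ P, so revenue covers variable cost.
Profit = P·x − TC = 31·3 − 549 = -$456, a loss, but smaller than the $510 fixed cost the firm would lose by shutting down.

Produce at x = 3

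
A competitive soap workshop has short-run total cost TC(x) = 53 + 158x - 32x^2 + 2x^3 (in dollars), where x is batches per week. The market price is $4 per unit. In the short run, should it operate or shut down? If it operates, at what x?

Strip out fixed cost: VC = 158x - 32x^2 + 2x^3. Then AVC = 158 - 32x + 2x^2 and MC = 158 - 64x + 6x^2.
AVC hits its minimum where MC = AVC, at x = 8, giving min AVC = 158 - 32·8 + 2·8^2 = $30.
Since P = $4 < min AVC = $30, price fails to cover variable cost at any output.
Best response: produce nothing and absorb the $53 fixed cost.

Shut down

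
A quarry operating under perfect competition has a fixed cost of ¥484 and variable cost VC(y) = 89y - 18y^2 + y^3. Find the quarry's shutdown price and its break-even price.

AVC = 89 - 18y + y^2; minimized at y = 9, giving min AVC = ¥8. That is the shutdown price.
ATC = 484/y + 89 - 18y + y^2. Setting dATC/dy = −484/y^2 − 18 + 2y = 0 gives y = 11 (since 2·11^3 − 18·11^2 = 484).
min ATC = 484/11 + 89 − 18·11 + 11^2 = ¥56. That is the break-even price.
Between these two prices the firm operates at a loss; above ¥56 it earns a profit.

Shutdown price = ¥8; break-even price = ¥56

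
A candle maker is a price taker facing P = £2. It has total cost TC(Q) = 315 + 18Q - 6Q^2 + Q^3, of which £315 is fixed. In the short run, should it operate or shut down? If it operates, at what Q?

From TC, MC = TC'(Q) = 18 - 12Q + 3Q^2 and AVC = VC/Q = 18 - 6Q + Q^2.
The AVC parabola has its vertex at Q = 6/2 = 3, where AVC = 18 - 6·3 + 3^2 = £9.
P = £2 lies below min AVC = £9; no output level covers variable cost.
Best response: produce nothing and absorb the £315 fixed cost.

Shut down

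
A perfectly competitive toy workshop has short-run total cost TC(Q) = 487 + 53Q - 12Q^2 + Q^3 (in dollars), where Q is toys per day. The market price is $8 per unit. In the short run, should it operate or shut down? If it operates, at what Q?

Shut down

From TC, MC = TC'(Q) = 53 - 24Q + 3Q^2 and AVC = VC/Q = 53 - 12Q + Q^2.
AVC is minimized where dAVC/dQ = -12 + 2Q = 0, at Q = 6; min AVC = 53 - 12·6 + 6^2 = $17.
With P < min AVC ($8 < $17), every unit sold adds to the loss.
Best response: produce nothing and absorb the $487 fixed cost.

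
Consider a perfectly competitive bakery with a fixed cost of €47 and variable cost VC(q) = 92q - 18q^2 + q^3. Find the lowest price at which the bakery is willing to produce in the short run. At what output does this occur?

€11 per unit, at q = 9

The shutdown price is the minimum of AVC. VC = 92q - 18q^2 + q^3, so AVC = 92 - 18q + q^2.
dAVC/dq = -18 + 2q = 0 gives q = 9. min AVC = 92 - 18·9 + 9^2 = 11.
The firm shuts down for any P below €11.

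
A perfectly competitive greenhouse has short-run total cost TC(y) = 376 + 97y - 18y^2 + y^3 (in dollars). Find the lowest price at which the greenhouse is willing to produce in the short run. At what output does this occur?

$16 per unit, at y = 9

Short-run supply begins at min AVC. From VC = 97y - 18y^2 + y^3, AVC = 97 - 18y + y^2.
dAVC/dy = -18 + 2y = 0 gives y = 9. min AVC = 97 - 18·9 + 9^2 = 16.
So the shutdown price is $16.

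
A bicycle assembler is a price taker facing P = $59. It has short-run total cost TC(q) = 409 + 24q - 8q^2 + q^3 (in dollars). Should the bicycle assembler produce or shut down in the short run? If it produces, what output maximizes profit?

Strip out fixed cost: VC = 24q - 8q^2 + q^3. Then AVC = 24 - 8q + q^2 and MC = 24 - 16q + 3q^2.
AVC hits its minimum where MC = AVC, at q = 4, giving min AVC = 24 - 8·4 + 4^2 = $8.
P = $59 exceeds min AVC = $8, so the firm stays open.
P = MC gives -35 - 16q + 3q^2 = 0, with roots -5/3 and 7. Take the larger (rising MC): q* = 7.
Check: AVC at q = 7 is $17 ≤ P, so revenue covers variable cost.
Profit = P·q − TC = 59·7 − 528 = -$115, a loss, but smaller than the $409 fixed cost the firm would lose by shutting down.

Produce at q = 7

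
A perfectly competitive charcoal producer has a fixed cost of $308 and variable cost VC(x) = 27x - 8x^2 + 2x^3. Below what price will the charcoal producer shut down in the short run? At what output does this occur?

Short-run supply begins at min AVC. From VC = 27x - 8x^2 + 2x^3, AVC = 27 - 8x + 2x^2.
At the minimum of AVC, MC = AVC. MC = 27 - 16x + 6x^2; setting MC = AVC gives 4x^2 - 8x = 0, so x = 2. min AVC = 19.
So the shutdown price is $19.

$19 per unit, at x = 2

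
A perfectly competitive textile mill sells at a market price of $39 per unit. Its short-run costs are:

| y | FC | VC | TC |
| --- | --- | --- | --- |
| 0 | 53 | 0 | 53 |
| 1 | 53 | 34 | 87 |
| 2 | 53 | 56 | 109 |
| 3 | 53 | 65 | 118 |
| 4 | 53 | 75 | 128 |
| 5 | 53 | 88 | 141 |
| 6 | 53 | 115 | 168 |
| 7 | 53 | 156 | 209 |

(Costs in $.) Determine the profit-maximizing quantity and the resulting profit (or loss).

y = 6; profit = $66

Compute π = P·y − TC at each output: y=0: -53; y=1: -48; y=2: -31; y=3: -1; y=4: 28; y=5: 54; y=6: 66; y=7: 64.
Profit is maximized at y = 6. AVC there is 115/6 = $19.17 ≤ P, so producing beats shutting down (which would give -$53).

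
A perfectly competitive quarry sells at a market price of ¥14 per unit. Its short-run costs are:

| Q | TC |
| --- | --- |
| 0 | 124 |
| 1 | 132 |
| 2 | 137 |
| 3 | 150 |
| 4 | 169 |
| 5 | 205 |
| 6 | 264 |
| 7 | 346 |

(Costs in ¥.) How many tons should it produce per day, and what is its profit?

Tabulate TR − TC: Q=0: -124; Q=1: -118; Q=2: -109; Q=3: -108; Q=4: -113; Q=5: -135; Q=6: -180; Q=7: -248.
Profit is maximized at Q = 3. AVC there is 26/3 = ¥8.67 ≤ P, so producing beats shutting down (which would give -¥124).

Q = 3; profit = -¥108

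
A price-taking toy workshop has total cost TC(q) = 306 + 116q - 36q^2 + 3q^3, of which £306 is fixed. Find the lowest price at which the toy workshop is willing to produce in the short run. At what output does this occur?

£8 per unit, at q = 6

The firm shuts down when price falls below the minimum of average variable cost. AVC = VC/q = 116 - 36q + 3q^2.
At the minimum of AVC, MC = AVC. MC = 116 - 72q + 9q^2; setting MC = AVC gives 6q^2 - 36q = 0, so q = 6. min AVC = 8.
For P < £8 the firm produces nothing.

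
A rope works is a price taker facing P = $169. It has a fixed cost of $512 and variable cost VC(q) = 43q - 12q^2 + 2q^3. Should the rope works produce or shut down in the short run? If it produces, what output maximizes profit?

From TC, MC = TC'(q) = 43 - 24q + 6q^2 and AVC = VC/q = 43 - 12q + 2q^2.
The AVC parabola has its vertex at q = 12/4 = 3, where AVC = 43 - 12·3 + 2·3^2 = $25.
Since P = $169 ≥ min AVC = $25, price covers variable cost and the firm should produce.
P = MC gives -126 - 24q + 6q^2 = 0, with roots -3 and 7. Take the larger (rising MC): q* = 7.
Check: AVC at q = 7 is $57 ≤ P, so revenue covers variable cost.
Profit = P·q − TC = 169·7 − 911 = $272.

Produce at q = 7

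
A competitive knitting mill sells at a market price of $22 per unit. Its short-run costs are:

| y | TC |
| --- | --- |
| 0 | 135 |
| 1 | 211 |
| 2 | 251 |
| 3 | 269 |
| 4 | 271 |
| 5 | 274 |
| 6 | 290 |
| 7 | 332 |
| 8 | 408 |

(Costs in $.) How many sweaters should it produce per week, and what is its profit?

Compute π = P·y − TC at each output: y=0: -135; y=1: -189; y=2: -207; y=3: -203; y=4: -183; y=5: -164; y=6: -158; y=7: -178; y=8: -232.
Profit is highest at y = 0. Equivalently, the lowest AVC in the table is 155/6 ≈ $25.83 at y = 6, and P = $22 falls below it — price never covers variable cost, so the firm shuts down and loses only its fixed cost.

y = 0 (shut down); profit = -$135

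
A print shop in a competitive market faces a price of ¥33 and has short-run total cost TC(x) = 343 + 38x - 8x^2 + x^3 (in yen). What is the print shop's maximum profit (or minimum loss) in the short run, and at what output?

Profit = -¥293 at x = 5

AVC = 38 - 8x + x^2; min AVC = ¥22 at x = 4. Since P = ¥33 ≥ min AVC, the firm produces.
With MC = 38 - 16x + 3x^2, P = MC on the upward-sloping part at x* = 5.
TR = 33·5 = 165. TC = 343 + 115 = 458. Profit = 165 − 458 = -¥293.
Shutting down would mean losing the fixed cost of ¥343, so operating at a loss of ¥293 is better by ¥50.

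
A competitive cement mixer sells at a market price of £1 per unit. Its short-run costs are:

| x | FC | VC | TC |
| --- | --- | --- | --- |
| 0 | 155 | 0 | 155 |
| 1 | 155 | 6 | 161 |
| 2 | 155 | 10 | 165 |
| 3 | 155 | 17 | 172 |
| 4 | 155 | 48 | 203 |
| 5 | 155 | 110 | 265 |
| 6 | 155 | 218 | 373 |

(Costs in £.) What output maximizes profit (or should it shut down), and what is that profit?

Tabulate TR − TC: x=0: -155; x=1: -160; x=2: -163; x=3: -169; x=4: -199; x=5: -260; x=6: -367.
Profit is highest at x = 0. Equivalently, the lowest AVC in the table is 10/2 ≈ £5 at x = 2, and P = £1 falls below it — price never covers variable cost, so the firm shuts down and loses only its fixed cost.

x = 0 (shut down); profit = -£155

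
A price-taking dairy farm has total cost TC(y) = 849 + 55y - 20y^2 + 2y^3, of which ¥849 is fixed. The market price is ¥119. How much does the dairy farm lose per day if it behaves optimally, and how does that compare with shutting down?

Profit = -¥81 at y = 8

AVC = 55 - 20y + 2y^2 has its minimum ¥5 at y = 5; price ¥119 clears that bar, so the firm operates.
MC = 55 - 40y + 6y^2. Setting P = MC and taking the root on the rising branch gives y* = 8.
TR = 119·8 = 952. TC = 849 + 184 = 1033. Profit = 952 − 1033 = -¥81.
Shutting down would mean losing the fixed cost of ¥849, so operating at a loss of ¥81 is better by ¥768.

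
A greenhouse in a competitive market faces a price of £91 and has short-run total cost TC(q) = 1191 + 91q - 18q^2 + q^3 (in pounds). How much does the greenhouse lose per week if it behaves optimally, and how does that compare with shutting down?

AVC = 91 - 18q + q^2 has its minimum £10 at q = 9; price £91 clears that bar, so the firm operates.
With MC = 91 - 36q + 3q^2, P = MC on the upward-sloping part at q* = 12.
TR = 91·12 = 1092. TC = 1191 + 228 = 1419. Profit = 1092 − 1419 = -£327.
That loss of £327 beats the £1191 the firm would lose by shutting down; producing recovers £864 of fixed cost.

Profit = -£327 at q = 12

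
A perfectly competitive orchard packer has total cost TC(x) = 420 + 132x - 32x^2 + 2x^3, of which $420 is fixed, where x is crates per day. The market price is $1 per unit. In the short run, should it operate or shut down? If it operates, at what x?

From TC, MC = TC'(x) = 132 - 64x + 6x^2 and AVC = VC/x = 132 - 32x + 2x^2.
The AVC parabola has its vertex at x = 32/4 = 8, where AVC = 132 - 32·8 + 2·8^2 = $4.
With P < min AVC ($1 < $4), every unit sold adds to the loss.
Best response: produce nothing and absorb the $420 fixed cost.

Shut down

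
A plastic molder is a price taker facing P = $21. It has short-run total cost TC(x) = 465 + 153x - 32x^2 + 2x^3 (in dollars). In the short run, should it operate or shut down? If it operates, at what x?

Shut down

Variable cost is VC = 153x - 32x^2 + 2x^3, so AVC = VC/x = 153 - 32x + 2x^2 and MC = dTC/dx = 153 - 64x + 6x^2.
The AVC parabola has its vertex at x = 32/4 = 8, where AVC = 153 - 32·8 + 2·8^2 = $25.
Since P = $21 < min AVC = $25, price fails to cover variable cost at any output.
The firm minimizes its loss by shutting down and losing only its fixed cost of $465.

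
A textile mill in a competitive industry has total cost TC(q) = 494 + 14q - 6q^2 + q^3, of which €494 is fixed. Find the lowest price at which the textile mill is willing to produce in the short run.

€5 per unit

The firm shuts down when price falls below the minimum of average variable cost. AVC = VC/q = 14 - 6q + q^2.
At the minimum of AVC, MC = AVC. MC = 14 - 12q + 3q^2; setting MC = AVC gives 2q^2 - 6q = 0, so q = 3. min AVC = 5.
So the shutdown price is €5.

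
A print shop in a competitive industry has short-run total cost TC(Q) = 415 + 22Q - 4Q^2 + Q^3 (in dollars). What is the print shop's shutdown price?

$18 per unit

The shutdown price is the minimum of AVC. VC = 22Q - 4Q^2 + Q^3, so AVC = 22 - 4Q + Q^2.
dAVC/dQ = -4 + 2Q = 0 gives Q = 2. min AVC = 22 - 4·2 + 2^2 = 18.
The firm shuts down for any P below $18.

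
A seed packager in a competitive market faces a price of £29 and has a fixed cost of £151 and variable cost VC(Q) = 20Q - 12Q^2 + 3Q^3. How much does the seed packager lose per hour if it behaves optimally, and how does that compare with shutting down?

AVC = 20 - 12Q + 3Q^2 has its minimum £8 at Q = 2; price £29 clears that bar, so the firm operates.
With MC = 20 - 24Q + 9Q^2, P = MC on the upward-sloping part at Q* = 3.
TR = 29·3 = 87. TC = 151 + 33 = 184. Profit = 87 − 184 = -£97.
That loss of £97 beats the £151 the firm would lose by shutting down; producing recovers £54 of fixed cost.

Profit = -£97 at Q = 3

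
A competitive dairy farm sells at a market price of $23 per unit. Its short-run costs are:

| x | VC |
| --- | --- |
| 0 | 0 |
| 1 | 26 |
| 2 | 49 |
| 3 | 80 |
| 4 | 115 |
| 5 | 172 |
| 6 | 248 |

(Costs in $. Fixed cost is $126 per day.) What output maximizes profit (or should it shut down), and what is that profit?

x = 0 (shut down); profit = -$126

Compute π = P·x − TC at each output: x=0: -126; x=1: -129; x=2: -129; x=3: -137; x=4: -149; x=5: -183; x=6: -236.
Profit is highest at x = 0. Equivalently, the lowest AVC in the table is 49/2 ≈ $24.50 at x = 2, and P = $23 falls below it — price never covers variable cost, so the firm shuts down and loses only its fixed cost.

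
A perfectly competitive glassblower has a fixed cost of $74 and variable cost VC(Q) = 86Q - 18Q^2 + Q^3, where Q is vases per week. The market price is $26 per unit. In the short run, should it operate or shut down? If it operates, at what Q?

Strip out fixed cost: VC = 86Q - 18Q^2 + Q^3. Then AVC = 86 - 18Q + Q^2 and MC = 86 - 36Q + 3Q^2.
The AVC parabola has its vertex at Q = 18/2 = 9, where AVC = 86 - 18·9 + 9^2 = $5.
Because $26 ≥ $5, revenue can cover variable cost; the firm operates.
Solving P = MC: 60 - 36Q + 3Q^2 = 0 ⇒ Q = 2 or 10. On the upward-sloping branch, Q* = 10.
Check: AVC at Q = 10 is $6 ≤ P, so revenue covers variable cost.
Profit = P·Q − TC = 26·10 − 134 = $126.

Produce at Q = 10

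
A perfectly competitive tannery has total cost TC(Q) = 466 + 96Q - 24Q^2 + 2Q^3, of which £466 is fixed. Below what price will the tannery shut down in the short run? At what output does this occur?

£24 per unit, at Q = 6

Short-run supply begins at min AVC. From VC = 96Q - 24Q^2 + 2Q^3, AVC = 96 - 24Q + 2Q^2.
dAVC/dQ = -24 + 4Q = 0 gives Q = 6. min AVC = 96 - 24·6 + 2·6^2 = 24.
So the shutdown price is £24.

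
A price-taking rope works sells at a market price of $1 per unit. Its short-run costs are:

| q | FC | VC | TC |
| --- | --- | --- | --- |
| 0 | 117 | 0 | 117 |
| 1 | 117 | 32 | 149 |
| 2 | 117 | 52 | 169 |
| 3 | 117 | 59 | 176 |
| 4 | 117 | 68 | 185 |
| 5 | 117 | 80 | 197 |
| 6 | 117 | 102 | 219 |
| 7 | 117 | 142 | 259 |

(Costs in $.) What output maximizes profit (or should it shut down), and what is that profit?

Profit at each row (π = 1q − TC): q=0: -117; q=1: -148; q=2: -167; q=3: -173; q=4: -181; q=5: -192; q=6: -213; q=7: -252.
Profit is highest at q = 0. Equivalently, the lowest AVC in the table is 80/5 ≈ $16 at q = 5, and P = $1 falls below it — price never covers variable cost, so the firm shuts down and loses only its fixed cost.

q = 0 (shut down); profit = -$117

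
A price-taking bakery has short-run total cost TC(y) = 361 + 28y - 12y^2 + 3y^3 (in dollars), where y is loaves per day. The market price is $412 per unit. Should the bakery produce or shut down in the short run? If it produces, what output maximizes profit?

Variable cost is VC = 28y - 12y^2 + 3y^3, so AVC = VC/y = 28 - 12y + 3y^2 and MC = dTC/dy = 28 - 24y + 9y^2.
The AVC parabola has its vertex at y = 12/6 = 2, where AVC = 28 - 12·2 + 3·2^2 = $16.
P = $412 exceeds min AVC = $16, so the firm stays open.
Set P = MC: 412 = 28 - 24y + 9y^2 → -384 - 24y + 9y^2 = 0. The roots are y = -16/3 and y = 8; the profit-maximizing output is on the rising part of MC, so y* = 8.
Check: AVC at y = 8 is $124 ≤ P, so revenue covers variable cost.
Profit = P·y − TC = 412·8 − 1353 = $1943.

Produce at y = 8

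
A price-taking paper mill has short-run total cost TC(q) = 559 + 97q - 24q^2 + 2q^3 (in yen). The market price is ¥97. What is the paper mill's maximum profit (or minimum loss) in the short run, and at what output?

Profit = -¥47 at q = 8

AVC = 97 - 24q + 2q^2; min AVC = ¥25 at q = 6. Since P = ¥97 ≥ min AVC, the firm produces.
With MC = 97 - 48q + 6q^2, P = MC on the upward-sloping part at q* = 8.
TR = 97·8 = 776. TC = 559 + 264 = 823. Profit = 776 − 823 = -¥47.
Shutting down would mean losing the fixed cost of ¥559, so operating at a loss of ¥47 is better by ¥512.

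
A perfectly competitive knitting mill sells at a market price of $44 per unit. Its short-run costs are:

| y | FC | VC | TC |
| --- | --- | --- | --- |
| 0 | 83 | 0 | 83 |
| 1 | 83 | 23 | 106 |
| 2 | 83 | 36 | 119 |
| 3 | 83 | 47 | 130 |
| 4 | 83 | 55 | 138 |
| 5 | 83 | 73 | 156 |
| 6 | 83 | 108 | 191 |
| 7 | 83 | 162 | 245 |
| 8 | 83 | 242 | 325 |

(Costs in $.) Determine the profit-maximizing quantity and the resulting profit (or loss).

y = 6; profit = $73

Compute π = P·y − TC at each output: y=0: -83; y=1: -62; y=2: -31; y=3: 2; y=4: 38; y=5: 64; y=6: 73; y=7: 63; y=8: 27.
Profit is maximized at y = 6. AVC there is 108/6 = $18 ≤ P, so producing beats shutting down (which would give -$83).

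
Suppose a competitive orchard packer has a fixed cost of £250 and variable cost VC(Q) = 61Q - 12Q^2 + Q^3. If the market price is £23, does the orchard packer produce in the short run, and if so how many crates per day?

Variable cost is VC = 61Q - 12Q^2 + Q^3, so AVC = VC/Q = 61 - 12Q + Q^2 and MC = dTC/dQ = 61 - 24Q + 3Q^2.
AVC is minimized where dAVC/dQ = -12 + 2Q = 0, at Q = 6; min AVC = 61 - 12·6 + 6^2 = £25.
With P < min AVC (£23 < £25), every unit sold adds to the loss.
The firm minimizes its loss by shutting down and losing only its fixed cost of £250.

Shut down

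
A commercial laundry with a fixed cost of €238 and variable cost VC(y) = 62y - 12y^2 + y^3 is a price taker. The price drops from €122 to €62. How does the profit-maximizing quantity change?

Output falls from 10 to 8

AVC = 62 - 12y + y^2, minimized at y = 6 where min AVC = €26. MC = 62 - 24y + 3y^2.
At P = €122 ≥ min AVC, set P = MC on the rising branch: y = 10.
At P = €62 ≥ min AVC, set P = MC: y = 8. The firm stays open but cuts output.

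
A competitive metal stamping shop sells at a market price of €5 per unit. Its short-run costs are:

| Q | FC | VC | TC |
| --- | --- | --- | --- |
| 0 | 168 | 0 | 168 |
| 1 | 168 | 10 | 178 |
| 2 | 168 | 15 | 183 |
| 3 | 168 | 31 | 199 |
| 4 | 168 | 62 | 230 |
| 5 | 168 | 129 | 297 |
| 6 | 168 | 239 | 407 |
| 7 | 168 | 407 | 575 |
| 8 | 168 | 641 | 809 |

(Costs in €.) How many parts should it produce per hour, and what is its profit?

Profit at each row (π = 5Q − TC): Q=0: -168; Q=1: -173; Q=2: -173; Q=3: -184; Q=4: -210; Q=5: -272; Q=6: -377; Q=7: -540; Q=8: -769.
Profit is highest at Q = 0. Equivalently, the lowest AVC in the table is 15/2 ≈ €7.50 at Q = 2, and P = €5 falls below it — price never covers variable cost, so the firm shuts down and loses only its fixed cost.

Q = 0 (shut down); profit = -€168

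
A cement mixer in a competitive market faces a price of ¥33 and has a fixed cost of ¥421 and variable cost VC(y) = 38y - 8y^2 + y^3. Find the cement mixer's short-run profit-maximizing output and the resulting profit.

Profit = -¥371 at y = 5

AVC = 38 - 8y + y^2 has its minimum ¥22 at y = 4; price ¥33 clears that bar, so the firm operates.
With MC = 38 - 16y + 3y^2, P = MC on the upward-sloping part at y* = 5.
TR = 33·5 = 165. TC = 421 + 115 = 536. Profit = 165 − 536 = -¥371.
Shutting down would mean losing the fixed cost of ¥421, so operating at a loss of ¥371 is better by ¥50.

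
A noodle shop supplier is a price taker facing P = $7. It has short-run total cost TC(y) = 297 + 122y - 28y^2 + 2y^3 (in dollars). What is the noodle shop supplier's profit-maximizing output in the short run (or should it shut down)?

Variable cost is VC = 122y - 28y^2 + 2y^3, so AVC = VC/y = 122 - 28y + 2y^2 and MC = dTC/dy = 122 - 56y + 6y^2.
AVC hits its minimum where MC = AVC, at y = 7, giving min AVC = 122 - 28·7 + 2·7^2 = $24.
With P < min AVC ($7 < $24), every unit sold adds to the loss.
The firm minimizes its loss by shutting down and losing only its fixed cost of $297.

Shut down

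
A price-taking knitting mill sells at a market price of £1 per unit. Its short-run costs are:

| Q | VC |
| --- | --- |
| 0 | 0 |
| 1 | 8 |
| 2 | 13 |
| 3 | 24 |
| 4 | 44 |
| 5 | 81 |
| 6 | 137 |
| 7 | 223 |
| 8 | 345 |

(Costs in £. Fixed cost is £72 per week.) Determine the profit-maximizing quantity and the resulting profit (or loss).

Q = 0 (shut down); profit = -£72

Tabulate TR − TC: Q=0: -72; Q=1: -79; Q=2: -83; Q=3: -93; Q=4: -112; Q=5: -148; Q=6: -203; Q=7: -288; Q=8: -409.
Profit is highest at Q = 0. Equivalently, the lowest AVC in the table is 13/2 ≈ £6.50 at Q = 2, and P = £1 falls below it — price never covers variable cost, so the firm shuts down and loses only its fixed cost.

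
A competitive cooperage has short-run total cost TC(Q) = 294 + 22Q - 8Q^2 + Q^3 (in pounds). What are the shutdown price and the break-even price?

Shutdown price = £6; break-even price = £57

AVC = 22 - 8Q + Q^2; minimized at Q = 4, giving min AVC = £6. That is the shutdown price.
ATC = 294/Q + 22 - 8Q + Q^2. Setting dATC/dQ = −294/Q^2 − 8 + 2Q = 0 gives Q = 7 (since 2·7^3 − 8·7^2 = 294).
min ATC = 294/7 + 22 − 8·7 + 7^2 = £57. That is the break-even price.
For £6 ≤ P < £57 the firm produces at a loss; below £6 it shuts down.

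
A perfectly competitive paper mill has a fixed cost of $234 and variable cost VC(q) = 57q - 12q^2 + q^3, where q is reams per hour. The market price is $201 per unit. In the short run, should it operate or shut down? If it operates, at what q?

Produce at q = 12

Variable cost is VC = 57q - 12q^2 + q^3, so AVC = VC/q = 57 - 12q + q^2 and MC = dTC/dq = 57 - 24q + 3q^2.
AVC hits its minimum where MC = AVC, at q = 6, giving min AVC = 57 - 12·6 + 6^2 = $21.
P = $201 exceeds min AVC = $21, so the firm stays open.
P = MC gives -144 - 24q + 3q^2 = 0, with roots -4 and 12. Take the larger (rising MC): q* = 12.
Check: AVC at q = 12 is $57 ≤ P, so revenue covers variable cost.
Profit = P·q − TC = 201·12 − 918 = $1494.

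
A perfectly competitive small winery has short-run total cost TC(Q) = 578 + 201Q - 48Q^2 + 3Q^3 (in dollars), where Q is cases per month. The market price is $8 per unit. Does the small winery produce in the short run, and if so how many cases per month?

From TC, MC = TC'(Q) = 201 - 96Q + 9Q^2 and AVC = VC/Q = 201 - 48Q + 3Q^2.
AVC hits its minimum where MC = AVC, at Q = 8, giving min AVC = 201 - 48·8 + 3·8^2 = $9.
With P < min AVC ($8 < $9), every unit sold adds to the loss.
The firm minimizes its loss by shutting down and losing only its fixed cost of $578.

Shut down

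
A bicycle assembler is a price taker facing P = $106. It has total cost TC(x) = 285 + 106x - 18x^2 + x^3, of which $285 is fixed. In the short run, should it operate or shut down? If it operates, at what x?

Produce at x = 12

From TC, MC = TC'(x) = 106 - 36x + 3x^2 and AVC = VC/x = 106 - 18x + x^2.
AVC is minimized where dAVC/dx = -18 + 2x = 0, at x = 9; min AVC = 106 - 18·9 + 9^2 = $25.
Since P = $106 ≥ min AVC = $25, price covers variable cost and the firm should produce.
Set P = MC: 106 = 106 - 36x + 3x^2 → -36x + 3x^2 = 0. The roots are x = 0 and x = 12; the profit-maximizing output is on the rising part of MC, so x* = 12.
Check: AVC at x = 12 is $34 ≤ P, so revenue covers variable cost.
Profit = P·x − TC = 106·12 − 693 = $579.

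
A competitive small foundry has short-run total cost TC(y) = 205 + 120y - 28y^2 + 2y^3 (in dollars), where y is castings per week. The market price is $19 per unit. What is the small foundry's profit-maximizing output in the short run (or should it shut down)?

Shut down

Strip out fixed cost: VC = 120y - 28y^2 + 2y^3. Then AVC = 120 - 28y + 2y^2 and MC = 120 - 56y + 6y^2.
AVC hits its minimum where MC = AVC, at y = 7, giving min AVC = 120 - 28·7 + 2·7^2 = $22.
P = $19 lies below min AVC = $22; no output level covers variable cost.
The firm minimizes its loss by shutting down and losing only its fixed cost of $205.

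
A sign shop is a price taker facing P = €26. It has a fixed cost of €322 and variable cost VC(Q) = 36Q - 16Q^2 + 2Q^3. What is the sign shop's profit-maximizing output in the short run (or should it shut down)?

From TC, MC = TC'(Q) = 36 - 32Q + 6Q^2 and AVC = VC/Q = 36 - 16Q + 2Q^2.
AVC is minimized where dAVC/dQ = -16 + 4Q = 0, at Q = 4; min AVC = 36 - 16·4 + 2·4^2 = €4.
Because €26 ≥ €4, revenue can cover variable cost; the firm operates.
Set P = MC: 26 = 36 - 32Q + 6Q^2 → 10 - 32Q + 6Q^2 = 0. The roots are Q = 1/3 and Q = 5; the profit-maximizing output is on the rising part of MC, so Q* = 5.
Check: AVC at Q = 5 is €6 ≤ P, so revenue covers variable cost.
Profit = P·Q − TC = 26·5 − 352 = -€222, a loss, but smaller than the €322 fixed cost the firm would lose by shutting down.

Produce at Q = 5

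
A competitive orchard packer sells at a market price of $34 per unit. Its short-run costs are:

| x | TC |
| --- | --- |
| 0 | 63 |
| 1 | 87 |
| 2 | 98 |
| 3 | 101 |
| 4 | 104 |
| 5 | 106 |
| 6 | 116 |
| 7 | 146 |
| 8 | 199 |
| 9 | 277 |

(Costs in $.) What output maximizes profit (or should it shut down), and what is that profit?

Profit at each row (π = 34x − TC): x=0: -63; x=1: -53; x=2: -30; x=3: 1; x=4: 32; x=5: 64; x=6: 88; x=7: 92; x=8: 73; x=9: 29.
Profit is maximized at x = 7. AVC there is 83/7 = $11.86 ≤ P, so producing beats shutting down (which would give -$63).

x = 7; profit = $92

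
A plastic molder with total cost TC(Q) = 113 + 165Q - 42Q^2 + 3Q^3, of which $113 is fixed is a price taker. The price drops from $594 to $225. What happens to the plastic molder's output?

Output falls from 13 to 10

AVC = 165 - 42Q + 3Q^2, minimized at Q = 7 where min AVC = $18. MC = 165 - 84Q + 9Q^2.
At P = $594 ≥ min AVC, set P = MC on the rising branch: Q = 13.
At P = $225 ≥ min AVC, set P = MC: Q = 10. The firm stays open but cuts output.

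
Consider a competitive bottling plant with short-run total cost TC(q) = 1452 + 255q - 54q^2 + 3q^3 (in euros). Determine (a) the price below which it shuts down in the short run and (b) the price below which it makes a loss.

AVC = 255 - 54q + 3q^2; minimized at q = 9, giving min AVC = €12. That is the shutdown price.
ATC = 1452/q + 255 - 54q + 3q^2. Setting dATC/dq = −1452/q^2 − 54 + 6q = 0 gives q = 11 (since 6·11^3 − 54·11^2 = 1452).
min ATC = 1452/11 + 255 − 54·11 + 3·11^2 = €156. That is the break-even price.
For €12 ≤ P < €156 the firm produces at a loss; below €12 it shuts down.

Shutdown price = €12; break-even price = €156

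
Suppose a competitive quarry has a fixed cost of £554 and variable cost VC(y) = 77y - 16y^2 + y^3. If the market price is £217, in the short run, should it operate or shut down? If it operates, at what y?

Strip out fixed cost: VC = 77y - 16y^2 + y^3. Then AVC = 77 - 16y + y^2 and MC = 77 - 32y + 3y^2.
AVC is minimized where dAVC/dy = -16 + 2y = 0, at y = 8; min AVC = 77 - 16·8 + 8^2 = £13.
Because £217 ≥ £13, revenue can cover variable cost; the firm operates.
Set P = MC: 217 = 77 - 32y + 3y^2 → -140 - 32y + 3y^2 = 0. The roots are y = -10/3 and y = 14; the profit-maximizing output is on the rising part of MC, so y* = 14.
Check: AVC at y = 14 is £49 ≤ P, so revenue covers variable cost.
Profit = P·y − TC = 217·14 − 1240 = £1798.

Produce at y = 14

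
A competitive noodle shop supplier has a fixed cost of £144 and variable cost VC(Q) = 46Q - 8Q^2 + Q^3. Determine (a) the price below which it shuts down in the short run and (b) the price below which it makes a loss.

Shutdown price = £30; break-even price = £58

Shutdown price = min AVC. AVC = 46 - 8Q + Q^2, with vertex at Q = 4 and minimum £30.
ATC = 144/Q + 46 - 8Q + Q^2. Setting dATC/dQ = −144/Q^2 − 8 + 2Q = 0 gives Q = 6 (since 2·6^3 − 8·6^2 = 144).
min ATC = 144/6 + 46 − 8·6 + 6^2 = £58. That is the break-even price.
For £30 ≤ P < £58 the firm produces at a loss; below £30 it shuts down.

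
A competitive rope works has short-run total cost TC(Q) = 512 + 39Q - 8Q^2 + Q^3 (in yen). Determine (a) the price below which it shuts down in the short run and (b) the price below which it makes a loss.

Shutdown price = ¥23; break-even price = ¥103

AVC = 39 - 8Q + Q^2; minimized at Q = 4, giving min AVC = ¥23. That is the shutdown price.
ATC = 512/Q + 39 - 8Q + Q^2. Setting dATC/dQ = −512/Q^2 − 8 + 2Q = 0 gives Q = 8 (since 2·8^3 − 8·8^2 = 512).
min ATC = 512/8 + 39 − 8·8 + 8^2 = ¥103. That is the break-even price.
Between these two prices the firm operates at a loss; above ¥103 it earns a profit.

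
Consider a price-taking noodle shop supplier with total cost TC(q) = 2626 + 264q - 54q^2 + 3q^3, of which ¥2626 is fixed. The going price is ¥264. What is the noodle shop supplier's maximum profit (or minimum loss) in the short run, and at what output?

Profit = -¥34 at q = 12

AVC = 264 - 54q + 3q^2; min AVC = ¥21 at q = 9. Since P = ¥264 ≥ min AVC, the firm produces.
MC = 264 - 108q + 9q^2. Setting P = MC and taking the root on the rising branch gives q* = 12.
TR = 264·12 = 3168. TC = 2626 + 576 = 3202. Profit = 3168 − 3202 = -¥34.
By producing, the firm covers all variable cost plus ¥2592 of fixed cost; shutting down would lose the full ¥2626.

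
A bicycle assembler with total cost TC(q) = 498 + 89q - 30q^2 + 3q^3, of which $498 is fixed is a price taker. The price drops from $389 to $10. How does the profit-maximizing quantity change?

Output falls from 10 to 0 (the firm shuts down)

AVC = 89 - 30q + 3q^2, minimized at q = 5 where min AVC = $14. MC = 89 - 60q + 9q^2.
At P = $389 ≥ min AVC, set P = MC on the rising branch: q = 10.
At P = $10 < min AVC = $14, price no longer covers variable cost at any output, so the firm shuts down: q = 0.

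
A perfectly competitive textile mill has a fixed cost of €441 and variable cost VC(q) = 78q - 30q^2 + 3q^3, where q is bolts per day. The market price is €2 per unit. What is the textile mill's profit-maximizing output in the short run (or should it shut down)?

Variable cost is VC = 78q - 30q^2 + 3q^3, so AVC = VC/q = 78 - 30q + 3q^2 and MC = dTC/dq = 78 - 60q + 9q^2.
AVC hits its minimum where MC = AVC, at q = 5, giving min AVC = 78 - 30·5 + 3·5^2 = €3.
P = €2 lies below min AVC = €3; no output level covers variable cost.
The firm minimizes its loss by shutting down and losing only its fixed cost of €441.

Shut down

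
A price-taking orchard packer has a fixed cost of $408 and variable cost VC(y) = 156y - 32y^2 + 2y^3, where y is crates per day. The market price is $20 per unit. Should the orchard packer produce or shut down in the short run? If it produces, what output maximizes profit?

Variable cost is VC = 156y - 32y^2 + 2y^3, so AVC = VC/y = 156 - 32y + 2y^2 and MC = dTC/dy = 156 - 64y + 6y^2.
AVC is minimized where dAVC/dy = -32 + 4y = 0, at y = 8; min AVC = 156 - 32·8 + 2·8^2 = $28.
Since P = $20 < min AVC = $28, price fails to cover variable cost at any output.
Shutting down limits the loss to fixed cost, $408.

Shut down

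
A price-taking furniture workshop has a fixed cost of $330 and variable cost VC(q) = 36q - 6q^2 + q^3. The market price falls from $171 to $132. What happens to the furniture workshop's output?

MC = 36 - 12q + 3q^2; the shutdown threshold is min AVC = $27 (at q = 3).
At P = $171 ≥ min AVC, set P = MC on the rising branch: q = 9.
At P = $132 ≥ min AVC, set P = MC: q = 8. The firm stays open but cuts output.

Output falls from 9 to 8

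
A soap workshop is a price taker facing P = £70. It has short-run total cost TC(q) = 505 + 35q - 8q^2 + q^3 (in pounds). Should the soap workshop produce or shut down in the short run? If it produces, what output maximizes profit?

Produce at q = 7

From TC, MC = TC'(q) = 35 - 16q + 3q^2 and AVC = VC/q = 35 - 8q + q^2.
The AVC parabola has its vertex at q = 8/2 = 4, where AVC = 35 - 8·4 + 4^2 = £19.
Since P = £70 ≥ min AVC = £19, price covers variable cost and the firm should produce.
Set P = MC: 70 = 35 - 16q + 3q^2 → -35 - 16q + 3q^2 = 0. The roots are q = -5/3 and q = 7; the profit-maximizing output is on the rising part of MC, so q* = 7.
Check: AVC at q = 7 is £28 ≤ P, so revenue covers variable cost.
Profit = P·q − TC = 70·7 − 701 = -£211, a loss, but smaller than the £505 fixed cost the firm would lose by shutting down.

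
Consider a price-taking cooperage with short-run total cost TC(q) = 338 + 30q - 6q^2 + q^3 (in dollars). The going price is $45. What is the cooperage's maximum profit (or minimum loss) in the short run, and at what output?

Profit = -$238 at q = 5

AVC = 30 - 6q + q^2 has its minimum $21 at q = 3; price $45 clears that bar, so the firm operates.
With MC = 30 - 12q + 3q^2, P = MC on the upward-sloping part at q* = 5.
TR = 45·5 = 225. TC = 338 + 125 = 463. Profit = 225 − 463 = -$238.
By producing, the firm covers all variable cost plus $100 of fixed cost; shutting down would lose the full $338.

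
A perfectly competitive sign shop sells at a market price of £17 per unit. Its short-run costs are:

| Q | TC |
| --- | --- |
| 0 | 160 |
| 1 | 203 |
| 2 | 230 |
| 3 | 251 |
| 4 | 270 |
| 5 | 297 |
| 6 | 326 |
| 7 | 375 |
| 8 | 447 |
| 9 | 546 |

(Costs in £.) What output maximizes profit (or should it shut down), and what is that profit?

Q = 0 (shut down); profit = -£160

Compute π = P·Q − TC at each output: Q=0: -160; Q=1: -186; Q=2: -196; Q=3: -200; Q=4: -202; Q=5: -212; Q=6: -224; Q=7: -256; Q=8: -311; Q=9: -393.
Profit is highest at Q = 0. Equivalently, the lowest AVC in the table is 137/5 ≈ £27.40 at Q = 5, and P = £17 falls below it — price never covers variable cost, so the firm shuts down and loses only its fixed cost.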